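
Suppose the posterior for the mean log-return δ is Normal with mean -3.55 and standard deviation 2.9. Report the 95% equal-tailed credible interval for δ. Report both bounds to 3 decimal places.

[-9.234, 2.134]

The posterior is symmetric, so the 95% equal-tailed interval is δ = -3.55 ± z·2.9 with z = 1.960.
Half-width: 1.960 × 2.9 = 5.684.
-3.55 − 5.684 = -9.234; -3.55 + 5.684 = 2.134.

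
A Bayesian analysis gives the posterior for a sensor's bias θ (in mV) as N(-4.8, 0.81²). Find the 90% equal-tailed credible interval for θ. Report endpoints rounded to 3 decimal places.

[-6.132, -3.468]

The posterior is symmetric, so the 90% equal-tailed interval is θ = -4.8 ± z·0.81 with z = 1.645.
Half-width: 1.645 × 0.81 = 1.332.
-4.8 − 1.332 = -6.132; -4.8 + 1.332 = -3.468.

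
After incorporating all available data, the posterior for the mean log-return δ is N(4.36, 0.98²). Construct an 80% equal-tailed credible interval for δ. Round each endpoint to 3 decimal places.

The posterior is symmetric, so the 80% equal-tailed interval is δ = 4.36 ± z·0.98 with z = 1.282.
Half-width: 1.282 × 0.98 = 1.256.
4.36 − 1.256 = 3.104; 4.36 + 1.256 = 5.616.

[3.104, 5.616]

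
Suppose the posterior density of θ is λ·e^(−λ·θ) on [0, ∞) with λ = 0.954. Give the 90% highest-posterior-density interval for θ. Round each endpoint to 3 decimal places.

The exponential density is strictly decreasing on [0, ∞), so the HPD interval is anchored at 0: [0, q] with P(θ ≤ q) = 0.90.
q = −ln(1 − 0.90) / 0.954 = 2.3026 / 0.954 = 2.414.

[0.000, 2.414]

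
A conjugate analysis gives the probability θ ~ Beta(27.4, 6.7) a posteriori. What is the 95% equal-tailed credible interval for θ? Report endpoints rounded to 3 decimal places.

Posterior: Beta(27.4, 6.7).
Equal-tailed 95% interval: the 0.025 and 0.975 quantiles of Beta(27.4, 6.7).
Posterior mean ≈ 0.804, SD ≈ 0.067; a Normal approximation gives roughly [0.672, 0.935].
Exact: F⁻¹(0.025) = 0.657; F⁻¹(0.975) = 0.917.

[0.657, 0.917]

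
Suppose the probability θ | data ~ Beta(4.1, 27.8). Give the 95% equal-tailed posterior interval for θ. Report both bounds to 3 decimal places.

[0.038, 0.262]

Posterior: Beta(4.1, 27.8).
Equal-tailed 95% interval: the 0.025 and 0.975 quantiles of Beta(4.1, 27.8).
Posterior mean ≈ 0.129, SD ≈ 0.058; a Normal approximation gives roughly [0.014, 0.243].
Exact: F⁻¹(0.025) = 0.038; F⁻¹(0.975) = 0.262.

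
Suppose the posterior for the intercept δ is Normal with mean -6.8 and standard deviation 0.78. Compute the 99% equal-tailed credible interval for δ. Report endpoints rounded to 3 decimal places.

The posterior is symmetric, so the 99% equal-tailed interval is δ = -6.8 ± z·0.78 with z = 2.576.
Half-width: 2.576 × 0.78 = 2.009.
-6.8 − 2.009 = -8.809; -6.8 + 2.009 = -4.791.

[-8.809, -4.791]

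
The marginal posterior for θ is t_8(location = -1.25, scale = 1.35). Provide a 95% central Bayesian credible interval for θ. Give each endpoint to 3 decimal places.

[-4.363, 1.863]

The t_8 distribution is symmetric; the 95% interval is -1.25 ± t·1.35 with t_{0.975,8} = 2.306.
Half-width: 2.306 × 1.35 = 3.113.
-1.25 − 3.113 = -4.363; -1.25 + 3.113 = 1.863.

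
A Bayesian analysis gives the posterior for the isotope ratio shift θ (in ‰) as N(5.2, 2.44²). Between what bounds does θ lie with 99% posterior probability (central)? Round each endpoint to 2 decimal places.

The posterior is symmetric, so the 99% equal-tailed interval is θ = 5.2 ± z·2.44 with z = 2.576.
Half-width: 2.576 × 2.44 = 6.29.
5.2 − 6.29 = -1.09; 5.2 + 6.29 = 11.49.

[-1.09, 11.49]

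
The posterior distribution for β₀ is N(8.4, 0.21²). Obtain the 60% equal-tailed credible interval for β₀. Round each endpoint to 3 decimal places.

[8.223, 8.577]

The posterior is symmetric, so the 60% equal-tailed interval is β₀ = 8.4 ± z·0.21 with z = 0.842.
Half-width: 0.842 × 0.21 = 0.177.
8.4 − 0.177 = 8.223; 8.4 + 0.177 = 8.577.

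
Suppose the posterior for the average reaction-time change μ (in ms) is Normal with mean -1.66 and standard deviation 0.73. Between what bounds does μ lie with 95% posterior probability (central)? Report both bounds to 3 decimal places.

The posterior is symmetric, so the 95% equal-tailed interval is μ = -1.66 ± z·0.73 with z = 1.960.
Half-width: 1.960 × 0.73 = 1.431.
-1.66 − 1.431 = -3.091; -1.66 + 1.431 = -0.229.

[-3.091, -0.229]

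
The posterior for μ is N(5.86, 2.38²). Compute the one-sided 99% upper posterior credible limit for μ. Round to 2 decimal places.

Need U with P(μ ≤ U) = 0.99: U = 5.86 + z_{0.01}·2.38.
z = 2.326; U = 5.86 + 2.326 × 2.38 = 11.40.

11.40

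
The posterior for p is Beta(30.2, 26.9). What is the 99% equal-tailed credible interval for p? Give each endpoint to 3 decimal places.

Posterior: Beta(30.2, 26.9).
Equal-tailed 99% interval: the 0.005 and 0.995 quantiles of Beta(30.2, 26.9).
Posterior mean ≈ 0.529, SD ≈ 0.065; a Normal approximation gives roughly [0.360, 0.698].
Exact: F⁻¹(0.005) = 0.361; F⁻¹(0.995) = 0.693.

[0.361, 0.693]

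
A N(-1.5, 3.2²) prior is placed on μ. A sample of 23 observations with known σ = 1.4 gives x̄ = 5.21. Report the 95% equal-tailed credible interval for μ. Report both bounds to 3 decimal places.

Posterior precision = 1/3.2² + 23/1.4² = 0.0977 + 11.7347 = 11.8324, so posterior SD = 0.2907.
Posterior mean = (-1.5/3.2² + 23·5.21/1.4²) / 11.8324 = 5.1546.
Interval: 5.1546 ± 1.960 × 0.2907 → [4.585, 5.724].

[4.585, 5.724]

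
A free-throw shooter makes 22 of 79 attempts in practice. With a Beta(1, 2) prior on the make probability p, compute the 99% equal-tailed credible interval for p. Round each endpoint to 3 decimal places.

[0.165, 0.416]

Posterior: Beta(1+22, 2+57) = Beta(23, 59).
Equal-tailed 99% interval: the 0.005 and 0.995 quantiles of Beta(23, 59).
Posterior mean ≈ 0.280, SD ≈ 0.049; a Normal approximation gives roughly [0.153, 0.408].
Exact: F⁻¹(0.005) = 0.165; F⁻¹(0.995) = 0.416.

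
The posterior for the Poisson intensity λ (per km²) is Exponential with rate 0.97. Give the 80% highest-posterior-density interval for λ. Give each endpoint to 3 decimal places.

[0.000, 1.659]

The exponential density is strictly decreasing on [0, ∞), so the HPD interval is anchored at 0: [0, q] with P(λ ≤ q) = 0.80.
q = −ln(1 − 0.80) / 0.97 = 1.6094 / 0.97 = 1.659.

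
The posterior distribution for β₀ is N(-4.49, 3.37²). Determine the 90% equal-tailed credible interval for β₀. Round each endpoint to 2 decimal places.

The posterior is symmetric, so the 90% equal-tailed interval is β₀ = -4.49 ± z·3.37 with z = 1.645.
Half-width: 1.645 × 3.37 = 5.54.
-4.49 − 5.54 = -10.03; -4.49 + 5.54 = 1.05.

[-10.03, 1.05]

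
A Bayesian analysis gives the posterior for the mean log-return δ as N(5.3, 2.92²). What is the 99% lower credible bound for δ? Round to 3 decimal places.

Need L with P(δ ≥ L) = 0.99: L = 5.3 − z_{0.01}·2.92.
z = 2.326; L = 5.3 − 2.326 × 2.92 = -1.493.

-1.493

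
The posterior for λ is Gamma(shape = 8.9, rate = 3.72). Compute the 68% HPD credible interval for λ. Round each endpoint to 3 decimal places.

The posterior is unimodal and skewed, so the HPD interval has equal density at both endpoints and is the shortest 68% interval.
Solving f(1.452) = f(2.976) with F(2.976) − F(1.452) = 0.68 gives [1.452, 2.976].
For comparison, the equal-tailed interval is [1.609, 3.174]; the HPD is narrower and shifted toward the mode.

[1.452, 2.976]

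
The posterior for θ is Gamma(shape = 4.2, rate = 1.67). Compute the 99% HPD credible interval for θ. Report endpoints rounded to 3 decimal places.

[0.274, 6.274]

The posterior is unimodal and skewed, so the HPD interval has equal density at both endpoints and is the shortest 99% interval.
Solving f(0.274) = f(6.274) with F(6.274) − F(0.274) = 0.99 gives [0.274, 6.274].
For comparison, the equal-tailed interval is [0.448, 6.770]; the HPD is narrower and shifted toward the mode.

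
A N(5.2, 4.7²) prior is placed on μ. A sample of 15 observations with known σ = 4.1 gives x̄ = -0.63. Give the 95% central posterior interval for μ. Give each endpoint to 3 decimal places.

Posterior precision = 1/4.7² + 15/4.1² = 0.0453 + 0.8923 = 0.9376, so posterior SD = 1.0327.
Posterior mean = (5.2/4.7² + 15·-0.63/4.1²) / 0.9376 = -0.3485.
Interval: -0.3485 ± 1.960 × 1.0327 → [-2.373, 1.676].

[-2.373, 1.676]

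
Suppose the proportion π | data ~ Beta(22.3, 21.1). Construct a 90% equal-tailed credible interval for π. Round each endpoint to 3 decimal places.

[0.390, 0.637]

Posterior: Beta(22.3, 21.1).
Equal-tailed 90% interval: the 0.05 and 0.95 quantiles of Beta(22.3, 21.1).
Posterior mean ≈ 0.514, SD ≈ 0.075; a Normal approximation gives roughly [0.390, 0.637].
Exact: F⁻¹(0.05) = 0.390; F⁻¹(0.95) = 0.637.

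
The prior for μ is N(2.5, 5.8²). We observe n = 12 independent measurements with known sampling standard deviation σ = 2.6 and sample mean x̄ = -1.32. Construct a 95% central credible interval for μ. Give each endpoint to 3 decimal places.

[-2.716, 0.202]

Posterior precision = 1/5.8² + 12/2.6² = 0.0297 + 1.7751 = 1.8049, so posterior SD = 0.7443.
Posterior mean = (2.5/5.8² + 12·-1.32/2.6²) / 1.8049 = -1.2571.
Interval: -1.2571 ± 1.960 × 0.7443 → [-2.716, 0.202].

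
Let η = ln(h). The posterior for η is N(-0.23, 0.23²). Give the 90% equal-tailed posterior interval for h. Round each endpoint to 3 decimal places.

On the log scale the 90% interval is -0.23 ± 1.645 × 0.23 = [-0.6083, 0.1483].
Exponentiate: [e^-0.6083, e^0.1483] = [0.544, 1.160].

[0.544, 1.160]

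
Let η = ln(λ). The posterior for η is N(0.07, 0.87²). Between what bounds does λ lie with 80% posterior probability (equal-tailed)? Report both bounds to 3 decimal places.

[0.352, 3.271]

On the log scale the 80% interval is 0.07 ± 1.282 × 0.87 = [-1.0449, 1.1849].
Exponentiate: [e^-1.0449, e^1.1849] = [0.352, 3.271].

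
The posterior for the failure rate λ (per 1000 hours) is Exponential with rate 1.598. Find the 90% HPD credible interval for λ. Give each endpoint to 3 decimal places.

[0.000, 1.441]

The exponential density is strictly decreasing on [0, ∞), so the HPD interval is anchored at 0: [0, q] with P(λ ≤ q) = 0.90.
q = −ln(1 − 0.90) / 1.598 = 2.3026 / 1.598 = 1.441.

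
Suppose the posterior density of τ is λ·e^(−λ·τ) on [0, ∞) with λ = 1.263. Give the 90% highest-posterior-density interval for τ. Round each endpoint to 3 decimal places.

[0.000, 1.823]

The exponential density is strictly decreasing on [0, ∞), so the HPD interval is anchored at 0: [0, q] with P(τ ≤ q) = 0.90.
q = −ln(1 − 0.90) / 1.263 = 2.3026 / 1.263 = 1.823.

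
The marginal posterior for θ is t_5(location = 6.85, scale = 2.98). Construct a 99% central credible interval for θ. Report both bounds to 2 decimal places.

The t_5 distribution is symmetric; the 99% interval is 6.85 ± t·2.98 with t_{0.995,5} = 4.032.
Half-width: 4.032 × 2.98 = 12.02.
6.85 − 12.02 = -5.17; 6.85 + 12.02 = 18.87.

[-5.17, 18.87]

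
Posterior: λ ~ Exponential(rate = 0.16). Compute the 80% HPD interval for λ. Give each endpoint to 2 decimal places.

The exponential density is strictly decreasing on [0, ∞), so the HPD interval is anchored at 0: [0, q] with P(λ ≤ q) = 0.80.
q = −ln(1 − 0.80) / 0.16 = 1.6094 / 0.16 = 10.06.

[0.00, 10.06]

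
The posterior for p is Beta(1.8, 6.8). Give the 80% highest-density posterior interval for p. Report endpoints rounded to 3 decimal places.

The posterior is unimodal and skewed, so the HPD interval has equal density at both endpoints and is the shortest 80% interval.
Solving f(0.021) = f(0.328) with F(0.328) − F(0.021) = 0.80 gives [0.021, 0.328].
For comparison, the equal-tailed interval is [0.058, 0.394]; the HPD is narrower and shifted toward the mode.

[0.021, 0.328]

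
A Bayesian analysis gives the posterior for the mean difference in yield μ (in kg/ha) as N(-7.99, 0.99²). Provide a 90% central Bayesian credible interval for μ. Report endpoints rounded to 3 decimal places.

[-9.618, -6.362]

The posterior is symmetric, so the 90% equal-tailed interval is μ = -7.99 ± z·0.99 with z = 1.645.
Half-width: 1.645 × 0.99 = 1.628.
-7.99 − 1.628 = -9.618; -7.99 + 1.628 = -6.362.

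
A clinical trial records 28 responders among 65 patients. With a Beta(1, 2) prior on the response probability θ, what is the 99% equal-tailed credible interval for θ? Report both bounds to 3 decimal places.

[0.279, 0.582]

Posterior: Beta(1+28, 2+37) = Beta(29, 39).
Equal-tailed 99% interval: the 0.005 and 0.995 quantiles of Beta(29, 39).
Posterior mean ≈ 0.426, SD ≈ 0.060; a Normal approximation gives roughly [0.273, 0.580].
Exact: F⁻¹(0.005) = 0.279; F⁻¹(0.995) = 0.582.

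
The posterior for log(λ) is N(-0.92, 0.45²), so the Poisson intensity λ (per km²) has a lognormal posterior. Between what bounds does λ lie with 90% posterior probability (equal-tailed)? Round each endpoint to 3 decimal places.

[0.190, 0.835]

On the log scale the 90% interval is -0.92 ± 1.645 × 0.45 = [-1.6602, -0.1798].
Exponentiate: [e^-1.6602, e^-0.1798] = [0.190, 0.835].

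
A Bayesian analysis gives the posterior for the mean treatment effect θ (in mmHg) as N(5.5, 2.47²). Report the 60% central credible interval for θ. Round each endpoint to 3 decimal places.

The posterior is symmetric, so the 60% equal-tailed interval is θ = 5.5 ± z·2.47 with z = 0.842.
Half-width: 0.842 × 2.47 = 2.079.
5.5 − 2.079 = 3.421; 5.5 + 2.079 = 7.579.

[3.421, 7.579]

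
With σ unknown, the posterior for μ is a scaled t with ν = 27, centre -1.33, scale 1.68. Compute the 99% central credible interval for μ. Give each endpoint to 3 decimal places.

The t_27 distribution is symmetric; the 99% interval is -1.33 ± t·1.68 with t_{0.995,27} = 2.771.
Half-width: 2.771 × 1.68 = 4.655.
-1.33 − 4.655 = -5.985; -1.33 + 4.655 = 3.325.

[-5.985, 3.325]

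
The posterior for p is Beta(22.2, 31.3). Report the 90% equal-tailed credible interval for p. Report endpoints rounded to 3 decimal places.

Posterior: Beta(22.2, 31.3).
Equal-tailed 90% interval: the 0.05 and 0.95 quantiles of Beta(22.2, 31.3).
Posterior mean ≈ 0.415, SD ≈ 0.067; a Normal approximation gives roughly [0.305, 0.525].
Exact: F⁻¹(0.05) = 0.307; F⁻¹(0.95) = 0.527.

[0.307, 0.527]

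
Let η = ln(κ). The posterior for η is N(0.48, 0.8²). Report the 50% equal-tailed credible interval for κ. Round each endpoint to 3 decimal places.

On the log scale the 50% interval is 0.48 ± 0.674 × 0.8 = [-0.0596, 1.0196].
Exponentiate: [e^-0.0596, e^1.0196] = [0.942, 2.772].

[0.942, 2.772]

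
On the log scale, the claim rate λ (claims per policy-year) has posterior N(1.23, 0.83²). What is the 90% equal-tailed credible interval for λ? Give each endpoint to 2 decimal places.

On the log scale the 90% interval is 1.23 ± 1.645 × 0.83 = [-0.1352, 2.5952].
Exponentiate: [e^-0.1352, e^2.5952] = [0.87, 13.40].

[0.87, 13.40]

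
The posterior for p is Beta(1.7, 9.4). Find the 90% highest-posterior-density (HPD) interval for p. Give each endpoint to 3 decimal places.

[0.004, 0.300]

The posterior is unimodal and skewed, so the HPD interval has equal density at both endpoints and is the shortest 90% interval.
Solving f(0.004) = f(0.300) with F(0.300) − F(0.004) = 0.90 gives [0.004, 0.300].
For comparison, the equal-tailed interval is [0.025, 0.354]; the HPD is narrower and shifted toward the mode.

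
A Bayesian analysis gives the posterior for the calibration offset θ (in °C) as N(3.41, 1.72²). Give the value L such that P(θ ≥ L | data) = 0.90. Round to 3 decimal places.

Need L with P(θ ≥ L) = 0.90: L = 3.41 − z_{0.1}·1.72.
z = 1.282; L = 3.41 − 1.282 × 1.72 = 1.206.

1.206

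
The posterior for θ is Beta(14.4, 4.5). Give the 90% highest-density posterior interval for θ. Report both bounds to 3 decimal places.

The posterior is unimodal and skewed, so the HPD interval has equal density at both endpoints and is the shortest 90% interval.
Solving f(0.612) = f(0.918) with F(0.918) − F(0.612) = 0.90 gives [0.612, 0.918].
For comparison, the equal-tailed interval is [0.590, 0.902]; the HPD is narrower and shifted toward the mode.

[0.612, 0.918]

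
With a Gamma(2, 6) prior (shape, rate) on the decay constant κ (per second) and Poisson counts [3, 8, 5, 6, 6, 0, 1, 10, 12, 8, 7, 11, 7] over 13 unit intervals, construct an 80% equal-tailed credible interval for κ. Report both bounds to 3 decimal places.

Posterior: Gamma(2+84, 6+13) = Gamma(86, 19) (shape, rate).
Equal-tailed 80% interval: Gamma(86, 19) quantiles at 0.1 and 0.9.
Posterior mean ≈ 4.526, SD ≈ 0.488; a Normal approximation gives roughly [3.901, 5.152].
Exact: lower = 3.913; upper = 5.162.

[3.913, 5.162]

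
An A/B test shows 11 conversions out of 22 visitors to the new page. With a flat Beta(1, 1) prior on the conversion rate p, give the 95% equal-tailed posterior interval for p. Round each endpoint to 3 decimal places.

[0.306, 0.694]

Posterior: Beta(1+11, 1+11) = Beta(12, 12).
Equal-tailed 95% interval: the 0.025 and 0.975 quantiles of Beta(12, 12).
Posterior mean ≈ 0.500, SD ≈ 0.100; a Normal approximation gives roughly [0.304, 0.696].
Exact: F⁻¹(0.025) = 0.306; F⁻¹(0.975) = 0.694.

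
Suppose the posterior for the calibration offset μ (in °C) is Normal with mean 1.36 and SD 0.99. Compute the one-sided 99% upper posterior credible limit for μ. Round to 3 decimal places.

Need U with P(μ ≤ U) = 0.99: U = 1.36 + z_{0.01}·0.99.
z = 2.326; U = 1.36 + 2.326 × 0.99 = 3.663.

3.663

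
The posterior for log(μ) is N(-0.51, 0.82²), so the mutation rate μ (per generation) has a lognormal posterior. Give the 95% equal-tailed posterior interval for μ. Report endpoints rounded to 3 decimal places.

[0.120, 2.996]

On the log scale the 95% interval is -0.51 ± 1.960 × 0.82 = [-2.1172, 1.0972].
Exponentiate: [e^-2.1172, e^1.0972] = [0.120, 2.996].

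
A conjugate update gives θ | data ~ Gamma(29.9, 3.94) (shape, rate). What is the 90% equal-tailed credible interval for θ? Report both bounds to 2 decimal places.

[5.46, 10.01]

Posterior: Gamma(shape 29.9, rate 3.94).
Equal-tailed 90% interval: Gamma(29.9, 3.94) quantiles at 0.05 and 0.95.
Posterior mean ≈ 7.59, SD ≈ 1.39; a Normal approximation gives roughly [5.31, 9.87].
Exact: lower = 5.46; upper = 10.01.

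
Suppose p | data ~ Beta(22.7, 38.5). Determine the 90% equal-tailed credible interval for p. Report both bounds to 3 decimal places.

[0.273, 0.474]

Posterior: Beta(22.7, 38.5).
Equal-tailed 90% interval: the 0.05 and 0.95 quantiles of Beta(22.7, 38.5).
Posterior mean ≈ 0.371, SD ≈ 0.061; a Normal approximation gives roughly [0.270, 0.472].
Exact: F⁻¹(0.05) = 0.273; F⁻¹(0.95) = 0.474.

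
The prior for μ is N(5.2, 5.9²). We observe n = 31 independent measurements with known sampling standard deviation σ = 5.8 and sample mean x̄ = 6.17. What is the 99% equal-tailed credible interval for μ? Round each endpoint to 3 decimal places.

[3.498, 8.783]

Posterior precision = 1/5.9² + 31/5.8² = 0.0287 + 0.9215 = 0.9502, so posterior SD = 1.0258.
Posterior mean = (5.2/5.9² + 31·6.17/5.8²) / 0.9502 = 6.1407.
Interval: 6.1407 ± 2.576 × 1.0258 → [3.498, 8.783].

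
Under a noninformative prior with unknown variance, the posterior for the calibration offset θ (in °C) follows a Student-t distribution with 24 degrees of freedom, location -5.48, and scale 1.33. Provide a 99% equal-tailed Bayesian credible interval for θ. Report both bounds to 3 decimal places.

The t_24 distribution is symmetric; the 99% interval is -5.48 ± t·1.33 with t_{0.995,24} = 2.797.
Half-width: 2.797 × 1.33 = 3.720.
-5.48 − 3.720 = -9.200; -5.48 + 3.720 = -1.760.

[-9.200, -1.760]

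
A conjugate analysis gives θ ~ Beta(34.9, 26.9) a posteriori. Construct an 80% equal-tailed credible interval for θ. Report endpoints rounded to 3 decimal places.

Posterior: Beta(34.9, 26.9).
Equal-tailed 80% interval: the 0.1 and 0.9 quantiles of Beta(34.9, 26.9).
Posterior mean ≈ 0.565, SD ≈ 0.063; a Normal approximation gives roughly [0.485, 0.645].
Exact: F⁻¹(0.1) = 0.484; F⁻¹(0.9) = 0.645.

[0.484, 0.645]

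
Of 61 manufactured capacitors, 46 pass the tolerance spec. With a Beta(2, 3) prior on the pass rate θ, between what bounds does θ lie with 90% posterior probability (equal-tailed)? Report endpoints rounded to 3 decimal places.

Posterior: Beta(2+46, 3+15) = Beta(48, 18).
Equal-tailed 90% interval: the 0.05 and 0.95 quantiles of Beta(48, 18).
Posterior mean ≈ 0.727, SD ≈ 0.054; a Normal approximation gives roughly [0.638, 0.817].
Exact: F⁻¹(0.05) = 0.634; F⁻¹(0.95) = 0.813.

[0.634, 0.813]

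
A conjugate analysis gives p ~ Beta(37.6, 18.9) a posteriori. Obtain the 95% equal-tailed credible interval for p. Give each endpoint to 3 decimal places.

[0.539, 0.781]

Posterior: Beta(37.6, 18.9).
Equal-tailed 95% interval: the 0.025 and 0.975 quantiles of Beta(37.6, 18.9).
Posterior mean ≈ 0.665, SD ≈ 0.062; a Normal approximation gives roughly [0.544, 0.787].
Exact: F⁻¹(0.025) = 0.539; F⁻¹(0.975) = 0.781.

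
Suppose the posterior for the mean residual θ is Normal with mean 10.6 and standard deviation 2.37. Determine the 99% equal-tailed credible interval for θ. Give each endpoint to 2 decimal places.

The posterior is symmetric, so the 99% equal-tailed interval is θ = 10.6 ± z·2.37 with z = 2.576.
Half-width: 2.576 × 2.37 = 6.10.
10.6 − 6.10 = 4.50; 10.6 + 6.10 = 16.70.

[4.50, 16.70]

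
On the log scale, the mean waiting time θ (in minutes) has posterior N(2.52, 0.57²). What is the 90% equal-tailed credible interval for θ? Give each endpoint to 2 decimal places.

On the log scale the 90% interval is 2.52 ± 1.645 × 0.57 = [1.5824, 3.4576].
Exponentiate: [e^1.5824, e^3.4576] = [4.87, 31.74].

[4.87, 31.74]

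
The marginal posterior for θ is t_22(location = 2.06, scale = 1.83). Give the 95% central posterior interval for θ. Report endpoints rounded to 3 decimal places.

[-1.735, 5.855]

The t_22 distribution is symmetric; the 95% interval is 2.06 ± t·1.83 with t_{0.975,22} = 2.074.
Half-width: 2.074 × 1.83 = 3.795.
2.06 − 3.795 = -1.735; 2.06 + 3.795 = 5.855.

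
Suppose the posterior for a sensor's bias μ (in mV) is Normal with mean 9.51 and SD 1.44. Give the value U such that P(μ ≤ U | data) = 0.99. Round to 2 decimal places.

12.86

Need U with P(μ ≤ U) = 0.99: U = 9.51 + z_{0.01}·1.44.
z = 2.326; U = 9.51 + 2.326 × 1.44 = 12.86.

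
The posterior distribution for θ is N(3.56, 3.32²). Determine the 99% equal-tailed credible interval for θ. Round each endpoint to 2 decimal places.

[-4.99, 12.11]

The posterior is symmetric, so the 99% equal-tailed interval is θ = 3.56 ± z·3.32 with z = 2.576.
Half-width: 2.576 × 3.32 = 8.55.
3.56 − 8.55 = -4.99; 3.56 + 8.55 = 12.11.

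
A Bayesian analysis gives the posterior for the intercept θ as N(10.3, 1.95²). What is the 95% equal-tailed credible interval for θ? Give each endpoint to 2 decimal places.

[6.48, 14.12]

The posterior is symmetric, so the 95% equal-tailed interval is θ = 10.3 ± z·1.95 with z = 1.960.
Half-width: 1.960 × 1.95 = 3.82.
10.3 − 3.82 = 6.48; 10.3 + 3.82 = 14.12.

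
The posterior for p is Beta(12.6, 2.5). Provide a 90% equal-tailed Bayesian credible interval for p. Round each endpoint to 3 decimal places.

Posterior: Beta(12.6, 2.5).
Equal-tailed 90% interval: the 0.05 and 0.95 quantiles of Beta(12.6, 2.5).
Posterior mean ≈ 0.834, SD ≈ 0.093; a Normal approximation gives roughly [0.682, 0.987].
Exact: F⁻¹(0.05) = 0.660; F⁻¹(0.95) = 0.958.

[0.660, 0.958]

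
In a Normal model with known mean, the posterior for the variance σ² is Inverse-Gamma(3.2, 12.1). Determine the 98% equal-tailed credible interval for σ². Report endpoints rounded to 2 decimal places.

[1.38, 23.88]

Inverse-Gamma(3.2, 12.1) quantiles: F⁻¹(0.01) and F⁻¹(0.99).
Equivalently, 1/σ² ~ Gamma(3.2, rate = 12.1); invert its 0.99 and 0.01 quantiles.
Posterior mean ≈ 5.50, SD ≈ 5.02; a Normal approximation gives roughly [-6.18, 17.18].
Exact: lower = 1.38; upper = 23.88.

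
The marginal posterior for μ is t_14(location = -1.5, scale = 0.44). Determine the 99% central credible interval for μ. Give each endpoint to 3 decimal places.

The t_14 distribution is symmetric; the 99% interval is -1.5 ± t·0.44 with t_{0.995,14} = 2.977.
Half-width: 2.977 × 0.44 = 1.310.
-1.5 − 1.310 = -2.810; -1.5 + 1.310 = -0.190.

[-2.810, -0.190]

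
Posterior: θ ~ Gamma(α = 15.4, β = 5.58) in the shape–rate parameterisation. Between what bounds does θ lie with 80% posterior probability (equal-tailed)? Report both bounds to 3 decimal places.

Posterior: Gamma(shape 15.4, rate 5.58).
Equal-tailed 80% interval: Gamma(15.4, 5.58) quantiles at 0.1 and 0.9.
Posterior mean ≈ 2.760, SD ≈ 0.703; a Normal approximation gives roughly [1.859, 3.661].
Exact: lower = 1.906; upper = 3.691.

[1.906, 3.691]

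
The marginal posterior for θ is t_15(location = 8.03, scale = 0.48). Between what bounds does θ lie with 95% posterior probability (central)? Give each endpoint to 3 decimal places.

The t_15 distribution is symmetric; the 95% interval is 8.03 ± t·0.48 with t_{0.975,15} = 2.131.
Half-width: 2.131 × 0.48 = 1.023.
8.03 − 1.023 = 7.007; 8.03 + 1.023 = 9.053.

[7.007, 9.053]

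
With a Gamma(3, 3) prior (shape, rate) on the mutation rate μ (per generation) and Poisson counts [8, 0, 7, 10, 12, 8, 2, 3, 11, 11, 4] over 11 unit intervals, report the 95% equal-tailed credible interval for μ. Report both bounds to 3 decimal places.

[4.468, 6.953]

Posterior: Gamma(3+76, 3+11) = Gamma(79, 14) (shape, rate).
Equal-tailed 95% interval: Gamma(79, 14) quantiles at 0.025 and 0.975.
Posterior mean ≈ 5.643, SD ≈ 0.635; a Normal approximation gives roughly [4.399, 6.887].
Exact: lower = 4.468; upper = 6.953.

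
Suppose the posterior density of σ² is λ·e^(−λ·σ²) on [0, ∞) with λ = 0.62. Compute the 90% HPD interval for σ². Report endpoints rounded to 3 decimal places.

The exponential density is strictly decreasing on [0, ∞), so the HPD interval is anchored at 0: [0, q] with P(σ² ≤ q) = 0.90.
q = −ln(1 − 0.90) / 0.62 = 2.3026 / 0.62 = 3.714.

[0.000, 3.714]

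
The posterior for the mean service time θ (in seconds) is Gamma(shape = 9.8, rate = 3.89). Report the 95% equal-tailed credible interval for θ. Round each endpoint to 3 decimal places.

[1.197, 4.324]

Posterior: Gamma(shape 9.8, rate 3.89).
Equal-tailed 95% interval: Gamma(9.8, 3.89) quantiles at 0.025 and 0.975.
Posterior mean ≈ 2.519, SD ≈ 0.805; a Normal approximation gives roughly [0.942, 4.097].
Exact: lower = 1.197; upper = 4.324.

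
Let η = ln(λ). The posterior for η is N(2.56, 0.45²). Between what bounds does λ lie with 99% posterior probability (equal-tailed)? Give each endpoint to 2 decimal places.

On the log scale the 99% interval is 2.56 ± 2.576 × 0.45 = [1.4009, 3.7191].
Exponentiate: [e^1.4009, e^3.7191] = [4.06, 41.23].

[4.06, 41.23]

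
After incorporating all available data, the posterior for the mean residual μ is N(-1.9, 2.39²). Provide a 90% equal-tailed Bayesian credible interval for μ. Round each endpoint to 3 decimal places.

The posterior is symmetric, so the 90% equal-tailed interval is μ = -1.9 ± z·2.39 with z = 1.645.
Half-width: 1.645 × 2.39 = 3.931.
-1.9 − 3.931 = -5.831; -1.9 + 3.931 = 2.031.

[-5.831, 2.031]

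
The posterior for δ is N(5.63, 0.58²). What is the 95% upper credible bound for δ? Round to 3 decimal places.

6.584

Need U with P(δ ≤ U) = 0.95: U = 5.63 + z_{0.05}·0.58.
z = 1.645; U = 5.63 + 1.645 × 0.58 = 6.584.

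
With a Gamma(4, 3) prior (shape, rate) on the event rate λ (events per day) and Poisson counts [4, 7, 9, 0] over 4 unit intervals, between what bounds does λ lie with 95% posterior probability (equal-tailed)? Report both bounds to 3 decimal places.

Posterior: Gamma(4+20, 3+4) = Gamma(24, 7) (shape, rate).
Equal-tailed 95% interval: Gamma(24, 7) quantiles at 0.025 and 0.975.
Posterior mean ≈ 3.429, SD ≈ 0.700; a Normal approximation gives roughly [2.057, 4.800].
Exact: lower = 2.197; upper = 4.930.

[2.197, 4.930]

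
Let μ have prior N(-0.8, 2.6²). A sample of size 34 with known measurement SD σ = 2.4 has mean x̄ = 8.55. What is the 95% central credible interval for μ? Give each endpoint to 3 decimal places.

[7.525, 9.118]

Posterior precision = 1/2.6² + 34/2.4² = 0.1479 + 5.9028 = 6.0507, so posterior SD = 0.4065.
Posterior mean = (-0.8/2.6² + 34·8.55/2.4²) / 6.0507 = 8.3214.
Interval: 8.3214 ± 1.960 × 0.4065 → [7.525, 9.118].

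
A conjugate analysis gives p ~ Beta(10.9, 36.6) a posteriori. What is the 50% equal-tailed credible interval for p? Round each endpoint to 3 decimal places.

[0.186, 0.268]

Posterior: Beta(10.9, 36.6).
Equal-tailed 50% interval: the 0.25 and 0.75 quantiles of Beta(10.9, 36.6).
Posterior mean ≈ 0.229, SD ≈ 0.060; a Normal approximation gives roughly [0.189, 0.270].
Exact: F⁻¹(0.25) = 0.186; F⁻¹(0.75) = 0.268.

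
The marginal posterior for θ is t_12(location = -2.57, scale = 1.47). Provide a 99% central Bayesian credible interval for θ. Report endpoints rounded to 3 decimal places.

[-7.060, 1.920]

The t_12 distribution is symmetric; the 99% interval is -2.57 ± t·1.47 with t_{0.995,12} = 3.055.
Half-width: 3.055 × 1.47 = 4.490.
-2.57 − 4.490 = -7.060; -2.57 + 4.490 = 1.920.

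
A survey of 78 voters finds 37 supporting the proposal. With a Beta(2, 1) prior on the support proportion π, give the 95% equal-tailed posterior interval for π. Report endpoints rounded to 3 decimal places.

[0.374, 0.590]

Posterior: Beta(2+37, 1+41) = Beta(39, 42).
Equal-tailed 95% interval: the 0.025 and 0.975 quantiles of Beta(39, 42).
Posterior mean ≈ 0.481, SD ≈ 0.055; a Normal approximation gives roughly [0.373, 0.590].
Exact: F⁻¹(0.025) = 0.374; F⁻¹(0.975) = 0.590.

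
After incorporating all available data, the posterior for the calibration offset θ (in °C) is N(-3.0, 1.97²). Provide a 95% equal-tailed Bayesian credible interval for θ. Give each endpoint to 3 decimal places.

The posterior is symmetric, so the 95% equal-tailed interval is θ = -3.0 ± z·1.97 with z = 1.960.
Half-width: 1.960 × 1.97 = 3.861.
-3.0 − 3.861 = -6.861; -3.0 + 3.861 = 0.861.

[-6.861, 0.861]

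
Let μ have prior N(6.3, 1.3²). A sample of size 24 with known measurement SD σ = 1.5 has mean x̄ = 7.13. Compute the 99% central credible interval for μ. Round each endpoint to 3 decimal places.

Posterior precision = 1/1.3² + 24/1.5² = 0.5917 + 10.6667 = 11.2584, so posterior SD = 0.2980.
Posterior mean = (6.3/1.3² + 24·7.13/1.5²) / 11.2584 = 7.0864.
Interval: 7.0864 ± 2.576 × 0.2980 → [6.319, 7.854].

[6.319, 7.854]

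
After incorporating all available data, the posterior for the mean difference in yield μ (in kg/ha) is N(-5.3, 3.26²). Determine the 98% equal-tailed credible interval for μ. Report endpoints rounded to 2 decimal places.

The posterior is symmetric, so the 98% equal-tailed interval is μ = -5.3 ± z·3.26 with z = 2.326.
Half-width: 2.326 × 3.26 = 7.58.
-5.3 − 7.58 = -12.88; -5.3 + 7.58 = 2.28.

[-12.88, 2.28]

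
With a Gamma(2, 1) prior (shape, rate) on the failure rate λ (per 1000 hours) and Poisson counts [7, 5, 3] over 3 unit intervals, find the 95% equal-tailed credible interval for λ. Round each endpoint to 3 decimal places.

Posterior: Gamma(2+15, 1+3) = Gamma(17, 4) (shape, rate).
Equal-tailed 95% interval: Gamma(17, 4) quantiles at 0.025 and 0.975.
Posterior mean ≈ 4.250, SD ≈ 1.031; a Normal approximation gives roughly [2.230, 6.270].
Exact: lower = 2.476; upper = 6.496.

[2.476, 6.496]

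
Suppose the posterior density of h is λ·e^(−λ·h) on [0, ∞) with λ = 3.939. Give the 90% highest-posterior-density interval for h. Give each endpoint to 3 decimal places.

[0.000, 0.585]

The exponential density is strictly decreasing on [0, ∞), so the HPD interval is anchored at 0: [0, q] with P(h ≤ q) = 0.90.
q = −ln(1 − 0.90) / 3.939 = 2.3026 / 3.939 = 0.585.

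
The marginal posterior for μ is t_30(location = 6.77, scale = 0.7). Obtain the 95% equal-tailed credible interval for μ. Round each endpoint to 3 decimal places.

[5.340, 8.200]

The t_30 distribution is symmetric; the 95% interval is 6.77 ± t·0.7 with t_{0.975,30} = 2.042.
Half-width: 2.042 × 0.7 = 1.430.
6.77 − 1.430 = 5.340; 6.77 + 1.430 = 8.200.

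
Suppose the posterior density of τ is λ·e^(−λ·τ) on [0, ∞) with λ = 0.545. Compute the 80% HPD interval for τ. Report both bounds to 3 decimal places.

The exponential density is strictly decreasing on [0, ∞), so the HPD interval is anchored at 0: [0, q] with P(τ ≤ q) = 0.80.
q = −ln(1 − 0.80) / 0.545 = 1.6094 / 0.545 = 2.953.

[0.000, 2.953]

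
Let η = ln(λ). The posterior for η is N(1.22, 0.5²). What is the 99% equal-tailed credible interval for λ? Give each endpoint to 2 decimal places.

On the log scale the 99% interval is 1.22 ± 2.576 × 0.5 = [-0.0679, 2.5079].
Exponentiate: [e^-0.0679, e^2.5079] = [0.93, 12.28].

[0.93, 12.28]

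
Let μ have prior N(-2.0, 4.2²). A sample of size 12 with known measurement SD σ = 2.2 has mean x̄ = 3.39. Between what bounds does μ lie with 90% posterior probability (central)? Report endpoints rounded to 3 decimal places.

[2.237, 4.302]

Posterior precision = 1/4.2² + 12/2.2² = 0.0567 + 2.4793 = 2.5360, so posterior SD = 0.6279.
Posterior mean = (-2.0/4.2² + 12·3.39/2.2²) / 2.5360 = 3.2695.
Interval: 3.2695 ± 1.645 × 0.6279 → [2.237, 4.302].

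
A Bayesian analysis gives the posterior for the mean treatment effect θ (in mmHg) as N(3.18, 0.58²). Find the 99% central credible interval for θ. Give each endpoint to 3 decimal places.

The posterior is symmetric, so the 99% equal-tailed interval is θ = 3.18 ± z·0.58 with z = 2.576.
Half-width: 2.576 × 0.58 = 1.494.
3.18 − 1.494 = 1.686; 3.18 + 1.494 = 4.674.

[1.686, 4.674]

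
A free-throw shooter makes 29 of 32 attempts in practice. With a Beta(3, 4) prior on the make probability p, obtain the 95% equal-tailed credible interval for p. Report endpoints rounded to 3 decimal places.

Posterior: Beta(3+29, 4+3) = Beta(32, 7).
Equal-tailed 95% interval: the 0.025 and 0.975 quantiles of Beta(32, 7).
Posterior mean ≈ 0.821, SD ≈ 0.061; a Normal approximation gives roughly [0.702, 0.939].
Exact: F⁻¹(0.025) = 0.687; F⁻¹(0.975) = 0.923.

[0.687, 0.923]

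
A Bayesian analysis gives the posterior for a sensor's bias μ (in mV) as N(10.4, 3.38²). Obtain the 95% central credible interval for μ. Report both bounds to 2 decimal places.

[3.78, 17.02]

The posterior is symmetric, so the 95% equal-tailed interval is μ = 10.4 ± z·3.38 with z = 1.960.
Half-width: 1.960 × 3.38 = 6.62.
10.4 − 6.62 = 3.78; 10.4 + 6.62 = 17.02.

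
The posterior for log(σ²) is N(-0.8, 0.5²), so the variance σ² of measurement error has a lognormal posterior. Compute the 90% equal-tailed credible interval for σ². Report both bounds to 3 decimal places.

On the log scale the 90% interval is -0.8 ± 1.645 × 0.5 = [-1.6224, 0.0224].
Exponentiate: [e^-1.6224, e^0.0224] = [0.197, 1.023].

[0.197, 1.023]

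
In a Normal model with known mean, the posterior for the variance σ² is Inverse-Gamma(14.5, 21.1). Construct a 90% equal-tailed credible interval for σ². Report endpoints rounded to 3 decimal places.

Inverse-Gamma(14.5, 21.1) quantiles: F⁻¹(0.05) and F⁻¹(0.95).
Equivalently, 1/σ² ~ Gamma(14.5, rate = 21.1); invert its 0.95 and 0.05 quantiles.
Posterior mean ≈ 1.563, SD ≈ 0.442; a Normal approximation gives roughly [0.836, 2.290].
Exact: lower = 0.992; upper = 2.383.

[0.992, 2.383]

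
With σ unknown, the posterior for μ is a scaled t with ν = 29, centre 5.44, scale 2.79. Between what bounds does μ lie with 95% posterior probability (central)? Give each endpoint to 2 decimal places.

[-0.27, 11.15]

The t_29 distribution is symmetric; the 95% interval is 5.44 ± t·2.79 with t_{0.975,29} = 2.045.
Half-width: 2.045 × 2.79 = 5.71.
5.44 − 5.71 = -0.27; 5.44 + 5.71 = 11.15.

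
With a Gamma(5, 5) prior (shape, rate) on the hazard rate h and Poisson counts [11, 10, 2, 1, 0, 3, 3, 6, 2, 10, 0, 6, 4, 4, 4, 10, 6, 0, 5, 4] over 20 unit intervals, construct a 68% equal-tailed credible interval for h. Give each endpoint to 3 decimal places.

[3.451, 4.229]

Posterior: Gamma(5+91, 5+20) = Gamma(96, 25) (shape, rate).
Equal-tailed 68% interval: Gamma(96, 25) quantiles at 0.16 and 0.84.
Posterior mean ≈ 3.840, SD ≈ 0.392; a Normal approximation gives roughly [3.450, 4.230].
Exact: lower = 3.451; upper = 4.229.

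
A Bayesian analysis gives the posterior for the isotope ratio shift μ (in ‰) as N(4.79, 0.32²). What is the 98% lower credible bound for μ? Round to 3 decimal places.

4.133

Need L with P(μ ≥ L) = 0.98: L = 4.79 − z_{0.02}·0.32.
z = 2.054; L = 4.79 − 2.054 × 0.32 = 4.133.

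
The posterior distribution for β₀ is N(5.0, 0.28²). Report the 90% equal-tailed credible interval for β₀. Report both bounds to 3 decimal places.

The posterior is symmetric, so the 90% equal-tailed interval is β₀ = 5.0 ± z·0.28 with z = 1.645.
Half-width: 1.645 × 0.28 = 0.461.
5.0 − 0.461 = 4.539; 5.0 + 0.461 = 5.461.

[4.539, 5.461]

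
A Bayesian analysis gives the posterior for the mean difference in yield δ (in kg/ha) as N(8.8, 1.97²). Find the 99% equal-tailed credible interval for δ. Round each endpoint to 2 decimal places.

The posterior is symmetric, so the 99% equal-tailed interval is δ = 8.8 ± z·1.97 with z = 2.576.
Half-width: 2.576 × 1.97 = 5.07.
8.8 − 5.07 = 3.73; 8.8 + 5.07 = 13.87.

[3.73, 13.87]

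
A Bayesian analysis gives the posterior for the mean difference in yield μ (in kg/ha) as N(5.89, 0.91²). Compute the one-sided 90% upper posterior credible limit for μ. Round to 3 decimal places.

7.056

Need U with P(μ ≤ U) = 0.90: U = 5.89 + z_{0.1}·0.91.
z = 1.282; U = 5.89 + 1.282 × 0.91 = 7.056.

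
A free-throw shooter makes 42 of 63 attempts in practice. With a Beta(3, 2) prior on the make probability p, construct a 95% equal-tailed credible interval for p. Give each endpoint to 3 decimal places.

Posterior: Beta(3+42, 2+21) = Beta(45, 23).
Equal-tailed 95% interval: the 0.025 and 0.975 quantiles of Beta(45, 23).
Posterior mean ≈ 0.662, SD ≈ 0.057; a Normal approximation gives roughly [0.550, 0.773].
Exact: F⁻¹(0.025) = 0.546; F⁻¹(0.975) = 0.768.

[0.546, 0.768]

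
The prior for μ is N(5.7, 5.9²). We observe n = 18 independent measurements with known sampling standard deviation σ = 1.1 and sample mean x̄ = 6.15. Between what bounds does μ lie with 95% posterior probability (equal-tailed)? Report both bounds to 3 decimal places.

Posterior precision = 1/5.9² + 18/1.1² = 0.0287 + 14.8760 = 14.9048, so posterior SD = 0.2590.
Posterior mean = (5.7/5.9² + 18·6.15/1.1²) / 14.9048 = 6.1491.
Interval: 6.1491 ± 1.960 × 0.2590 → [5.641, 6.657].

[5.641, 6.657]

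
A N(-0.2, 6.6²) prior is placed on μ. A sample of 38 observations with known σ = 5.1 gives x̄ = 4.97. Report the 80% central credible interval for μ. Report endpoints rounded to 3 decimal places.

[3.838, 5.942]

Posterior precision = 1/6.6² + 38/5.1² = 0.0230 + 1.4610 = 1.4839, so posterior SD = 0.8209.
Posterior mean = (-0.2/6.6² + 38·4.97/5.1²) / 1.4839 = 4.8900.
Interval: 4.8900 ± 1.282 × 0.8209 → [3.838, 5.942].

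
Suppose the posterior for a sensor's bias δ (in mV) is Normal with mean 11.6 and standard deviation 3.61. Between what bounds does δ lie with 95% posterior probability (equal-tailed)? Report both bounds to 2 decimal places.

The posterior is symmetric, so the 95% equal-tailed interval is δ = 11.6 ± z·3.61 with z = 1.960.
Half-width: 1.960 × 3.61 = 7.08.
11.6 − 7.08 = 4.52; 11.6 + 7.08 = 18.68.

[4.52, 18.68]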